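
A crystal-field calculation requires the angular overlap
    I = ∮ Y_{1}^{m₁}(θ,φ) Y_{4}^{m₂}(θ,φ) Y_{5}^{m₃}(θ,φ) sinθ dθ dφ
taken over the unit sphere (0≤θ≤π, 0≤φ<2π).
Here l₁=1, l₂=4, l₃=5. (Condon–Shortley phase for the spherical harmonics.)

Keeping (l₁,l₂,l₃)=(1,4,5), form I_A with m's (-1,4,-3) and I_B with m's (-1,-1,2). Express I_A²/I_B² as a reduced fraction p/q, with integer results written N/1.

1/21

l's match ⇒ only the (l;m) 3-j factors differ between A and B.
A: triangle coeff Δ(1,4,5) = 1/495; Σ_t [0,0]: t=0:+1/80640 = 1/80640; (3j)²=1/495 [(1 4 5; -1 4 -3)], sign=+1
B: triangle coeff Δ(1,4,5) = 1/495; Σ_t [0,0]: t=0:+1/1440 = 1/1440; (3j)²=7/165 [(1 4 5; -1 -1 2)], sign=-1
I_A²/I_B² = (1/495)/(7/165) = 1/21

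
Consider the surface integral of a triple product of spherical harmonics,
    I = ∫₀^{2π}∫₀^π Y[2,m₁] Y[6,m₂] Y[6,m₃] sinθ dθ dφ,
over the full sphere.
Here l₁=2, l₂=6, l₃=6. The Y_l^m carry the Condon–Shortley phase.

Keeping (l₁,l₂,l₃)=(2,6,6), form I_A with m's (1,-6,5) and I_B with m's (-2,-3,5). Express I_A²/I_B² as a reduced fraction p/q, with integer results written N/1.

11/5

Same 2,6,6: normalisation and zero-m 3j drop out of the ratio.
A: Δ: 2! 2! 10! / 15! → 1/90090; sum: t=0:+1/7257600 = 1/7257600; 3j²(2 6 6; 1 -6 5) = Δ·Π!·Σ² = 11/455  (sign -1)
B: Δ: 2! 2! 10! / 15! → 1/90090; sum: t=2:+1/1451520 = 1/1451520; 3j²(2 6 6; -2 -3 5) = Δ·Π!·Σ² = 1/91  (sign -1)
I_A²/I_B² = (11/455)/(1/91) = 11/5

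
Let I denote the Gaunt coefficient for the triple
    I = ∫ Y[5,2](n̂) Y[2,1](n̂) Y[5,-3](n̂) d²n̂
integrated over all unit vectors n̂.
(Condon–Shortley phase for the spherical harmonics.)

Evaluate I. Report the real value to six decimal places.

-0.161739

Rules hold: Σm=0, L=12 even, 3≤5≤7.
N = 11·5·11 = 605
Δ = 2!·8!·2!/13! = 1/38610
Racah Σ t=0..2: t=0:+1/2880 t=1:−1/576 t=2:+1/2880 = -1/960
⇒ 3j(5 2 5; 0 0 0)² = 10/429, sgn +1
Racah Σ t=1..2: t=1:−1/2880 t=2:+1/10080 = -1/4032
⇒ 3j(5 2 5; 2 1 -3)² = 10/429, sgn -1
4πI² = N·(3j₀)²·(3jₘ)² = 500/1521
I = -1·√(0.328731/4π) = -0.16173926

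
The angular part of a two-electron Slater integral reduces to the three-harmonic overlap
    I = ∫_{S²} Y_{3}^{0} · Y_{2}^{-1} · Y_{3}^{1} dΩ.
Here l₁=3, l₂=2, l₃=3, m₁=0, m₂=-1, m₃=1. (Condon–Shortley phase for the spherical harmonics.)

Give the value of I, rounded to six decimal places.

m-sum 0 ✓  L=8 even ✓  1≤3≤5 ✓
Π(2lᵢ+1) = 7×5×7 = 245
triangle coeff Δ(3,2,3) = 1/3780
Σ_t [0,2]: t=0:+1/24 t=1:−1/4 t=2:+1/24 = -1/6
(3j)²=4/105 [(3 2 3; 0 0 0)], sign=+1
Σ_t [0,1]: t=0:+1/12 t=1:−1/8 = -1/24
(3j)²=1/210 [(3 2 3; 0 -1 1)], sign=-1
⇒ 4πI² = 2/45
I = (-1)√(2/45/(4π)) = -0.05947080

-0.059471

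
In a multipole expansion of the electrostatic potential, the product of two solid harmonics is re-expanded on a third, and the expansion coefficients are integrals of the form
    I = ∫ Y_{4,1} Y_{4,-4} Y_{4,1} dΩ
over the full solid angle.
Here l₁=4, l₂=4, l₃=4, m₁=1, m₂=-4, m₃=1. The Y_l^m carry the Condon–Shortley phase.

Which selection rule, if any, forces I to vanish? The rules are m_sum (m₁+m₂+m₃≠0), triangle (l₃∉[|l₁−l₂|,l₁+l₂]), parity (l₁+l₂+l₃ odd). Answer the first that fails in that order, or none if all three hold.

m_sum

Σmᵢ = -2  ✗
l₃∈[|l₁−l₂|,l₁+l₂]=[0,8], have l₃=4
Σlᵢ = 12 ⇒ even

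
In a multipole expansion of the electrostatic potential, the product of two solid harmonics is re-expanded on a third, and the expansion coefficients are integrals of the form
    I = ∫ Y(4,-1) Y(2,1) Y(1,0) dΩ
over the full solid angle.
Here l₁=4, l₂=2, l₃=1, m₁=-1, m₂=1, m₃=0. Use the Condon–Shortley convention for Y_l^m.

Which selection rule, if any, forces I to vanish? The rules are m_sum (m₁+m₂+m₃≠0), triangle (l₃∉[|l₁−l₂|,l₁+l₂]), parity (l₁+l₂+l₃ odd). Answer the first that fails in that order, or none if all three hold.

triangle

azimuthal sum: -1 + 1 + 0 = 0  ✓
2 ≤ 1 ≤ 6 (triangle on l)  ✗
L = 4 + 2 + 1 = 7 (odd)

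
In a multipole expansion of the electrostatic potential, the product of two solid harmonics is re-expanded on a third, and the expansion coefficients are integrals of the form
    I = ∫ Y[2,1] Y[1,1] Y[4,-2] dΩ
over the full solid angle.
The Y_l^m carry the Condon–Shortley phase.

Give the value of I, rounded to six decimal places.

l₃=4 ∉ [1,3] — triangle fails ⇒ I = 0

0.000000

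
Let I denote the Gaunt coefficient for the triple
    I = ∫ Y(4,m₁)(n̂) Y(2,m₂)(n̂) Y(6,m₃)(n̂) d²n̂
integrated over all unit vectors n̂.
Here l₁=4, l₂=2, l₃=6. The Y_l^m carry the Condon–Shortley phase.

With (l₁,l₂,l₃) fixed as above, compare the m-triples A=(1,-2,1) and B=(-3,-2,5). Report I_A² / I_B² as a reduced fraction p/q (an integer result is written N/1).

7/66

Same 4,2,6: normalisation and zero-m 3j drop out of the ratio.
A: Δ: 0! 8! 4! / 13! → 1/6435; sum: t=0:+1/17280 = 1/17280; 3j²(4 2 6; 1 -2 1) = Δ·Π!·Σ² = 7/1287  (sign -1)
B: Δ: 0! 8! 4! / 13! → 1/6435; sum: t=0:+1/120960 = 1/120960; 3j²(4 2 6; -3 -2 5) = Δ·Π!·Σ² = 2/39  (sign -1)
I_A²/I_B² = (7/1287)/(2/39) = 7/66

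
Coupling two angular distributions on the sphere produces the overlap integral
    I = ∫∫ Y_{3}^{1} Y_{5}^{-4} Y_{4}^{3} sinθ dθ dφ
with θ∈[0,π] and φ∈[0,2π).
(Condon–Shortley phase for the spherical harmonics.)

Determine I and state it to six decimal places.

0.042401

m-sum 0 ✓  L=12 even ✓  2≤4≤8 ✓
Π(2lᵢ+1) = 7×11×9 = 693
triangle coeff Δ(3,5,4) = 1/180180
Σ_t [1,3]: t=1:−1/576 t=2:+1/144 t=3:−1/576 = 1/288
(3j)²=20/1001 [(3 5 4; 0 0 0)], sign=+1
Σ_t [0,1]: t=0:+1/5760 t=1:−1/4320 = -1/17280
(3j)²=7/4290 [(3 5 4; 1 -4 3)], sign=+1
⇒ 4πI² = 42/1859
I = (+1)√(42/1859/(4π)) = 0.04240138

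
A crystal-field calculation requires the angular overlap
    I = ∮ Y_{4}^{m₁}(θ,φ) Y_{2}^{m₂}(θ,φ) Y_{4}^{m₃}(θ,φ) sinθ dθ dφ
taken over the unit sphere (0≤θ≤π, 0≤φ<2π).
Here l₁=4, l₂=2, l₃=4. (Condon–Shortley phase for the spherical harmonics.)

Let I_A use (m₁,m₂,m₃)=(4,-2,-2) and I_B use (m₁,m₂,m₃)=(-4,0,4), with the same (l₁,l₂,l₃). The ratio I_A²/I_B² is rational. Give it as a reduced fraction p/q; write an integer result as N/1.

3/14

l's match ⇒ only the (l;m) 3-j factors differ between A and B.
A: triangle coeff Δ(4,2,4) = 1/13860; Σ_t [0,0]: t=0:+1/2880 = 1/2880; (3j)²=2/165 [(4 2 4; 4 -2 -2)], sign=+1
B: triangle coeff Δ(4,2,4) = 1/13860; Σ_t [2,2]: t=2:+1/2880 = 1/2880; (3j)²=28/495 [(4 2 4; -4 0 4)], sign=+1
I_A²/I_B² = (2/165)/(28/495) = 3/14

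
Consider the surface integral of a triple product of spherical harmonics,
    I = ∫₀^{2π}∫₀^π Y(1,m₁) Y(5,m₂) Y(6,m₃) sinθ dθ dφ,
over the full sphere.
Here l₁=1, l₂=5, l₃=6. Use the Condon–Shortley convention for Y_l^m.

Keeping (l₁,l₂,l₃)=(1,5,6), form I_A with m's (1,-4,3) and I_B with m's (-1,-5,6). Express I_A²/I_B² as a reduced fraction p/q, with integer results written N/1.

1/22

Same 1,5,6: normalisation and zero-m 3j drop out of the ratio.
A: Δ: 0! 2! 10! / 13! → 1/858; sum: t=0:+1/725760 = 1/725760; 3j²(1 5 6; 1 -4 3) = Δ·Π!·Σ² = 1/286  (sign -1)
B: Δ: 0! 2! 10! / 13! → 1/858; sum: t=0:+1/7257600 = 1/7257600; 3j²(1 5 6; -1 -5 6) = Δ·Π!·Σ² = 1/13  (sign +1)
I_A²/I_B² = (1/286)/(1/13) = 1/22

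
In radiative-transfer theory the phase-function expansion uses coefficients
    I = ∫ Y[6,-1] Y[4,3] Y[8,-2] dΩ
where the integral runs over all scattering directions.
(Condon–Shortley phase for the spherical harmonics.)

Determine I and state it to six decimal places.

Rules hold: Σm=0, L=18 even, 2≤8≤10.
N = 13·9·17 = 1989
Δ = 2!·10!·6!/19! = 1/23279256
Racah Σ t=0..2: t=0:+1/1658880 t=1:−1/518400 t=2:+1/1658880 = -1/1382400
⇒ 3j(6 4 8; 0 0 0)² = 504/46189, sgn -1
Racah Σ t=1..2: t=1:−1/12441600 t=2:+1/3456000 = 13/62208000
⇒ 3j(6 4 8; -1 3 -2)² = 637/42636, sgn +1
4πI² = N·(3j₀)²·(3jₘ)² = 240786/742577
I = -1·√(0.324257/4π) = -0.16063491

-0.160635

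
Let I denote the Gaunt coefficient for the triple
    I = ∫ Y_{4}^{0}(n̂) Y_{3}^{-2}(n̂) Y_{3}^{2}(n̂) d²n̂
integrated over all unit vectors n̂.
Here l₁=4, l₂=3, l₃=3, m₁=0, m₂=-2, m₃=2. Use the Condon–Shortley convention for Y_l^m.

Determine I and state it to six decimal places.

Checks pass: Σm=0; 10 even; l₃=3∈[1,7].
(2·4+1)(2·3+1)(2·3+1) = 441
Δ: 4! 4! 2! / 11! → 1/34650
sum: t=1:−1/72 t=2:+1/16 t=3:−1/72 = 5/144
3j²(4 3 3; 0 0 0) = Δ·Π!·Σ² = 2/77  (sign -1)
sum: t=0:+1/576 t=1:−1/72 = -7/576
3j²(4 3 3; 0 -2 2) = Δ·Π!·Σ² = 7/198  (sign +1)
combine: 4πI² = 441·2/77·7/198 = 49/121
take √, sign -1: I = -0.17951487

-0.179515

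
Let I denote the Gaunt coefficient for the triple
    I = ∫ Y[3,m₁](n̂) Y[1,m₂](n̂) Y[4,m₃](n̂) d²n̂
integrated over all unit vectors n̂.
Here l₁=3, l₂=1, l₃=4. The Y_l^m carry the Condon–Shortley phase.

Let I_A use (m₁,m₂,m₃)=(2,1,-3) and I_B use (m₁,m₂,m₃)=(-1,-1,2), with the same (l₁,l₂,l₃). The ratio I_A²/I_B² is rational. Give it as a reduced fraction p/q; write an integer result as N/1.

Same 3,1,4: normalisation and zero-m 3j drop out of the ratio.
A: Δ: 0! 6! 2! / 9! → 1/252; sum: t=0:+1/240 = 1/240; 3j²(3 1 4; 2 1 -3) = Δ·Π!·Σ² = 1/12  (sign -1)
B: Δ: 0! 6! 2! / 9! → 1/252; sum: t=0:+1/96 = 1/96; 3j²(3 1 4; -1 -1 2) = Δ·Π!·Σ² = 5/84  (sign +1)
I_A²/I_B² = (1/12)/(5/84) = 7/5

7/5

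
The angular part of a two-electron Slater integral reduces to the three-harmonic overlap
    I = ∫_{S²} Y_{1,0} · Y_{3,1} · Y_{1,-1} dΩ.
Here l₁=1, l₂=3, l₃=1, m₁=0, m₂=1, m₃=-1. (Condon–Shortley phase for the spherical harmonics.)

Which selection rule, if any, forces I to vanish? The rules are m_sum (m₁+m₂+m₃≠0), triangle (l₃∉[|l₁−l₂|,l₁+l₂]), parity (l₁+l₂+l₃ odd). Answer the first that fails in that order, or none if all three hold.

triangle

Σmᵢ = 0  ✓
l₃∈[|l₁−l₂|,l₁+l₂]=[2,4], have l₃=1  ✗
Σlᵢ = 5 ⇒ odd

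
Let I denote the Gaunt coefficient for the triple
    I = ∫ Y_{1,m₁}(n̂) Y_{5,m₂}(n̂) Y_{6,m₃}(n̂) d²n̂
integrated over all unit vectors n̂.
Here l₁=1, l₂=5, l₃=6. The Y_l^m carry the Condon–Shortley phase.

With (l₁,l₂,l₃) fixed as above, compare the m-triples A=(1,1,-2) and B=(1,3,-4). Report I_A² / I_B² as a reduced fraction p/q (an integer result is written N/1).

28/45

Same 1,5,6: normalisation and zero-m 3j drop out of the ratio.
A: Δ: 0! 2! 10! / 13! → 1/858; sum: t=0:+1/34560 = 1/34560; 3j²(1 5 6; 1 1 -2) = Δ·Π!·Σ² = 14/429  (sign +1)
B: Δ: 0! 2! 10! / 13! → 1/858; sum: t=0:+1/161280 = 1/161280; 3j²(1 5 6; 1 3 -4) = Δ·Π!·Σ² = 15/286  (sign +1)
I_A²/I_B² = (14/429)/(15/286) = 28/45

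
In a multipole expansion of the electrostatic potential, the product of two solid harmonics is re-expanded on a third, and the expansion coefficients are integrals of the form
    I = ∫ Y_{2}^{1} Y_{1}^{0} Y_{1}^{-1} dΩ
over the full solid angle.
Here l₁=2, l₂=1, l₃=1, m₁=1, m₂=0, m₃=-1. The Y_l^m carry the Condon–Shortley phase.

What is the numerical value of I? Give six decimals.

Rules hold: Σm=0, L=4 even, 1≤1≤3.
N = 5·3·3 = 45
Δ = 2!·2!·0!/5! = 1/30
Racah Σ t=1..1: t=1:−1/1 = -1/1
⇒ 3j(2 1 1; 0 0 0)² = 2/15, sgn +1
Racah Σ t=1..1: t=1:−1/2 = -1/2
⇒ 3j(2 1 1; 1 0 -1)² = 1/10, sgn -1
4πI² = N·(3j₀)²·(3jₘ)² = 3/5
I = -1·√(0.6/4π) = -0.21850969

-0.218510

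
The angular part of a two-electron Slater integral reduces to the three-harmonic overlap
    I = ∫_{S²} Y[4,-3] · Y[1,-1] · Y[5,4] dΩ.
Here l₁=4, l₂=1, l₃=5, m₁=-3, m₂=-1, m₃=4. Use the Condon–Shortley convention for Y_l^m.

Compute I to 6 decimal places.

0.294638

Checks pass: Σm=0; 10 even; l₃=5∈[3,5].
(2·4+1)(2·1+1)(2·5+1) = 297
Δ: 0! 8! 2! / 11! → 1/495
sum: t=0:+1/576 = 1/576
3j²(4 1 5; 0 0 0) = Δ·Π!·Σ² = 5/99  (sign -1)
sum: t=0:+1/10080 = 1/10080
3j²(4 1 5; -3 -1 4) = Δ·Π!·Σ² = 4/55  (sign -1)
combine: 4πI² = 297·5/99·4/55 = 12/11
take √, sign +1: I = 0.29463840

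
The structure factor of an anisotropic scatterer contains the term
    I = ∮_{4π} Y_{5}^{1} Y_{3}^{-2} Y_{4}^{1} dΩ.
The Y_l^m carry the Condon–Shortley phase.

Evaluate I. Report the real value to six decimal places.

0.138239

Checks pass: Σm=0; 12 even; l₃=4∈[2,8].
(2·5+1)(2·3+1)(2·4+1) = 693
Δ: 4! 6! 2! / 13! → 1/180180
sum: t=1:−1/576 t=2:+1/144 t=3:−1/576 = 1/288
3j²(5 3 4; 0 0 0) = Δ·Π!·Σ² = 20/1001  (sign +1)
sum: t=0:+1/1152 t=1:−1/432 = -5/3456
3j²(5 3 4; 1 -2 1) = Δ·Π!·Σ² = 625/36036  (sign +1)
combine: 4πI² = 693·20/1001·625/36036 = 3125/13013
take √, sign +1: I = 0.13823925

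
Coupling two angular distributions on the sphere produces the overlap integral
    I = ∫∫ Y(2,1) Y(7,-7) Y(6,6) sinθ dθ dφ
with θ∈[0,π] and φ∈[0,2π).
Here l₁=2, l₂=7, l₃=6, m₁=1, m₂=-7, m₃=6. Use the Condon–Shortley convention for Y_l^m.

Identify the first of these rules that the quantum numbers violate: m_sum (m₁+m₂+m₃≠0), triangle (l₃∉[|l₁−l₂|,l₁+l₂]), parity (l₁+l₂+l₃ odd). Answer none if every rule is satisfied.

Σmᵢ = 0  ✓
l₃∈[|l₁−l₂|,l₁+l₂]=[5,9], have l₃=6  ✓
Σlᵢ = 15 ⇒ odd  ✗

parity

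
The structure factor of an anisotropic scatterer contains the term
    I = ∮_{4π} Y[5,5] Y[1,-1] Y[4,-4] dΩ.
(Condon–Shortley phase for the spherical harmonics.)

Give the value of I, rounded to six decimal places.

-0.329416

m-sum 0 ✓  L=10 even ✓  4≤4≤6 ✓
Π(2lᵢ+1) = 11×3×9 = 297
triangle coeff Δ(5,1,4) = 1/495
Σ_t [1,1]: t=1:−1/576 = -1/576
(3j)²=5/99 [(5 1 4; 0 0 0)], sign=-1
Σ_t [0,0]: t=0:+1/80640 = 1/80640
(3j)²=1/11 [(5 1 4; 5 -1 -4)], sign=+1
⇒ 4πI² = 15/11
I = (-1)√(15/11/(4π)) = -0.32941575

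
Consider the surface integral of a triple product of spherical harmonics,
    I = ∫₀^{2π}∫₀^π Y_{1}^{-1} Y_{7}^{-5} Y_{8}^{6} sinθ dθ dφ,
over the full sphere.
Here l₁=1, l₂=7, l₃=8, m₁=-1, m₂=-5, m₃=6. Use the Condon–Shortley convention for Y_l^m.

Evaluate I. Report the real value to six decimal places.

0.291881

Rules hold: Σm=0, L=16 even, 6≤8≤8.
N = 3·15·17 = 765
Δ = 0!·2!·14!/17! = 1/2040
Racah Σ t=0..0: t=0:+1/25401600 = 1/25401600
⇒ 3j(1 7 8; 0 0 0)² = 8/255, sgn +1
Racah Σ t=0..0: t=0:+1/1916006400 = 1/1916006400
⇒ 3j(1 7 8; -1 -5 6)² = 91/2040, sgn +1
4πI² = N·(3j₀)²·(3jₘ)² = 91/85
I = +1·√(1.07059/4π) = 0.29188132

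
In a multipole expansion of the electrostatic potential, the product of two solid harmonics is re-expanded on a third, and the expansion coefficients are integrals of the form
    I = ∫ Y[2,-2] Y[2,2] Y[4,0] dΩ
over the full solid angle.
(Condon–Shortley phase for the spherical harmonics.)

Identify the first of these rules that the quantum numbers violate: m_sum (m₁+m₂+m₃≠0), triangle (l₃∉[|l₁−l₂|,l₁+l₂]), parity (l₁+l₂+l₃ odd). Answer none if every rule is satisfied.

azimuthal sum: -2 + 2 + 0 = 0  ✓
0 ≤ 4 ≤ 4 (triangle on l)  ✓
L = 2 + 2 + 4 = 8 (even)  ✓

none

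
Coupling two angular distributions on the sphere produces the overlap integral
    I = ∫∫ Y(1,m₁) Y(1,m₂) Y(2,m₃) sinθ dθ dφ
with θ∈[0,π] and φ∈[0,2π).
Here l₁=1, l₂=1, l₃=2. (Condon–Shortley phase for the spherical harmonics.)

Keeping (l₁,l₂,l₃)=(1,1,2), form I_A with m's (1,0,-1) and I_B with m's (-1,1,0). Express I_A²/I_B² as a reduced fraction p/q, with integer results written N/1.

3/1

Same 1,1,2: normalisation and zero-m 3j drop out of the ratio.
A: Δ: 0! 2! 2! / 5! → 1/30; sum: t=0:+1/2 = 1/2; 3j²(1 1 2; 1 0 -1) = Δ·Π!·Σ² = 1/10  (sign -1)
B: Δ: 0! 2! 2! / 5! → 1/30; sum: t=0:+1/4 = 1/4; 3j²(1 1 2; -1 1 0) = Δ·Π!·Σ² = 1/30  (sign +1)
I_A²/I_B² = (1/10)/(1/30) = 3/1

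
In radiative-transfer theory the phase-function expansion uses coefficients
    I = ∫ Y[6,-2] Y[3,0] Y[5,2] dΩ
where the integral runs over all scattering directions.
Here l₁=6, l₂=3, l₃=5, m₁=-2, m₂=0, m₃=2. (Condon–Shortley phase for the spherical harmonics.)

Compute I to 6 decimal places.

Checks pass: Σm=0; 14 even; l₃=5∈[3,9].
(2·6+1)(2·3+1)(2·5+1) = 1001
Δ: 4! 8! 2! / 15! → 1/675675
sum: t=1:−1/8640 t=2:+1/2304 t=3:−1/8640 = 7/34560
3j²(6 3 5; 0 0 0) = Δ·Π!·Σ² = 7/429  (sign -1)
sum: t=1:−1/60480 t=2:+1/5760 t=3:−1/8640 = 1/24192
3j²(6 3 5; -2 0 2) = Δ·Π!·Σ² = 8/3003  (sign -1)
combine: 4πI² = 1001·7/429·8/3003 = 56/1287
take √, sign +1: I = 0.05884368

0.058844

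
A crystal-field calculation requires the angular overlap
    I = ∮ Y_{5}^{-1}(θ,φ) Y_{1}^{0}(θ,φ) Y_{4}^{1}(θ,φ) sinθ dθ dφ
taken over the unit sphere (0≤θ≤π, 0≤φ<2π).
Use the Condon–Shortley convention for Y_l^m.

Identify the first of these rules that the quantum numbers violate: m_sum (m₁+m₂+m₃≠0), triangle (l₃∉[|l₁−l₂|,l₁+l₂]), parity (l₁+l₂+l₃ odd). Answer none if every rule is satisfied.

none

m₁+m₂+m₃ = -1 + 0 + 1 = 0  ✓
triangle: |5−1|=4 ≤ l₃=4 ≤ 5+1=6  ✓
parity: l₁+l₂+l₃ = 10 is even  ✓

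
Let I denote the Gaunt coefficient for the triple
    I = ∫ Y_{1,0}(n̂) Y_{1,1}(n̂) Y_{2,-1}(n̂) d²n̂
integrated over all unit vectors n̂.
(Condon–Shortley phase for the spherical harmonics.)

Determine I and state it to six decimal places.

Rules hold: Σm=0, L=4 even, 0≤2≤2.
N = 3·3·5 = 45
Δ = 0!·2!·2!/5! = 1/30
Racah Σ t=0..0: t=0:+1/1 = 1/1
⇒ 3j(1 1 2; 0 0 0)² = 2/15, sgn +1
Racah Σ t=0..0: t=0:+1/2 = 1/2
⇒ 3j(1 1 2; 0 1 -1)² = 1/10, sgn -1
4πI² = N·(3j₀)²·(3jₘ)² = 3/5
I = -1·√(0.6/4π) = -0.21850969

-0.218510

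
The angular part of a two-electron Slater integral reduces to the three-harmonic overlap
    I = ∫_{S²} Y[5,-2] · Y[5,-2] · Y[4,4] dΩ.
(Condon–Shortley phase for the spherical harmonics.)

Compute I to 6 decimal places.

Checks pass: Σm=0; 14 even; l₃=4∈[0,10].
(2·5+1)(2·5+1)(2·4+1) = 1089
Δ: 6! 4! 4! / 15! → 1/3153150
sum: t=1:−1/69120 t=2:+1/1728 t=3:−1/576 t=4:+1/1728 t=5:−1/69120 = -7/11520
3j²(5 5 4; 0 0 0) = Δ·Π!·Σ² = 2/143  (sign -1)
sum: t=3:−1/20736 = -1/20736
3j²(5 5 4; -2 -2 4) = Δ·Π!·Σ² = 35/1287  (sign -1)
combine: 4πI² = 1089·2/143·35/1287 = 70/169
take √, sign +1: I = 0.18155187

0.181552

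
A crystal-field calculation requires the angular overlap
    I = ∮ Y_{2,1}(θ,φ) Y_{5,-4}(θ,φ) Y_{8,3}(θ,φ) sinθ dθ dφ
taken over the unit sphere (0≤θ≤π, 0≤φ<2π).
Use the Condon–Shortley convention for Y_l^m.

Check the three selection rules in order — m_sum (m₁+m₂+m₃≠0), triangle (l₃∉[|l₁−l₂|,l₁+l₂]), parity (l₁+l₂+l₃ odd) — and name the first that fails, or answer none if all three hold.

azimuthal sum: 1 − 4 + 3 = 0  ✓
3 ≤ 8 ≤ 7 (triangle on l)  ✗
L = 2 + 5 + 8 = 15 (odd)

triangle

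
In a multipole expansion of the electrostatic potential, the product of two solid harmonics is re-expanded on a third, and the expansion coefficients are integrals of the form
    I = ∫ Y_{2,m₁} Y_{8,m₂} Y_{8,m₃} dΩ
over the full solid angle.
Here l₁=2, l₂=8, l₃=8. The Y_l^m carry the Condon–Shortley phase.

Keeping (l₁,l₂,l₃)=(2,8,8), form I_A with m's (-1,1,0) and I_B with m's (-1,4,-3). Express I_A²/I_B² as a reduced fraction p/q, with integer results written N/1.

Shared (l₁,l₂,l₃)=(2,8,8): N and (l;000)² cancel in I_A²/I_B².
A: Δ = 2!·2!·14!/19! = 1/348840; Racah Σ t=1..2: t=1:−1/58060800 t=2:+1/50803200 = 1/406425600; ⇒ 3j(2 8 8; -1 1 0)² = 1/3230, sgn +1
B: Δ = 2!·2!·14!/19! = 1/348840; Racah Σ t=1..2: t=1:−1/479001600 t=2:+1/174182400 = 1/273715200; ⇒ 3j(2 8 8; -1 4 -3)² = 49/3876, sgn -1
I_A²/I_B² = (1/3230)/(49/3876) = 6/245

6/245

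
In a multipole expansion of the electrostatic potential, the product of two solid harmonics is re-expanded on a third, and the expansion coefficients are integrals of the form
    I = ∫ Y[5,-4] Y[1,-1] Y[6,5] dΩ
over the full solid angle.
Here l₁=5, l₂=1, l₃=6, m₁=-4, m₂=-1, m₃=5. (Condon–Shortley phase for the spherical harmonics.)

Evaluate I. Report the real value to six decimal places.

-0.303018

Rules hold: Σm=0, L=12 even, 4≤6≤6.
N = 11·3·13 = 429
Δ = 0!·10!·2!/13! = 1/858
Racah Σ t=0..0: t=0:+1/14400 = 1/14400
⇒ 3j(5 1 6; 0 0 0)² = 6/143, sgn +1
Racah Σ t=0..0: t=0:+1/725760 = 1/725760
⇒ 3j(5 1 6; -4 -1 5)² = 5/78, sgn -1
4πI² = N·(3j₀)²·(3jₘ)² = 15/13
I = -1·√(1.15385/4π) = -0.30301841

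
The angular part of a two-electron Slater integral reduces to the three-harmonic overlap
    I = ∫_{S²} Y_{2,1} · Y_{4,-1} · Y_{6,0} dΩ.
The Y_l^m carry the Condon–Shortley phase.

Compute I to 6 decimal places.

0.174223

m-sum 0 ✓  L=12 even ✓  2≤6≤6 ✓
Π(2lᵢ+1) = 5×9×13 = 585
triangle coeff Δ(2,4,6) = 1/6435
Σ_t [0,0]: t=0:+1/2304 = 1/2304
(3j)²=5/143 [(2 4 6; 0 0 0)], sign=+1
Σ_t [0,0]: t=0:+1/4320 = 1/4320
(3j)²=8/429 [(2 4 6; 1 -1 0)], sign=+1
⇒ 4πI² = 600/1573
I = (+1)√(600/1573/(4π)) = 0.17422334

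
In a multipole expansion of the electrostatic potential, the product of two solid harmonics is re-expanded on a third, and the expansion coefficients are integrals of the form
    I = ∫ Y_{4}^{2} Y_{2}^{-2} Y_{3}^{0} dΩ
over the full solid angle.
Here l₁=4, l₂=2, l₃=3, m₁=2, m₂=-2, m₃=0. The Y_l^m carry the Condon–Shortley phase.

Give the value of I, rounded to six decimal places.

l₁+l₂+l₃=9 is odd: 3j(l;000)=0 ⇒ I=0

0.000000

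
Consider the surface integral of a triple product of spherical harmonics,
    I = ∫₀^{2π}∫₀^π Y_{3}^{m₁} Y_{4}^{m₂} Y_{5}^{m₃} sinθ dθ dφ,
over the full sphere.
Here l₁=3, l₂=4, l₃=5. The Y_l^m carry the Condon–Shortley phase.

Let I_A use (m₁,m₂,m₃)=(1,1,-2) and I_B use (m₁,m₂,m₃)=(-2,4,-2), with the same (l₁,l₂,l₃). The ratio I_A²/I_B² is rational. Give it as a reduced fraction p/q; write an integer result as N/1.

Shared (l₁,l₂,l₃)=(3,4,5): N and (l;000)² cancel in I_A²/I_B².
A: Δ = 2!·4!·6!/13! = 1/180180; Racah Σ t=0..2: t=0:+1/960 t=1:−1/288 t=2:+1/1728 = -1/540; ⇒ 3j(3 4 5; 1 1 -2)² = 128/6435, sgn +1
B: Δ = 2!·4!·6!/13! = 1/180180; Racah Σ t=2..2: t=2:+1/8640 = 1/8640; ⇒ 3j(3 4 5; -2 4 -2)² = 14/1287, sgn -1
I_A²/I_B² = (128/6435)/(14/1287) = 64/35

64/35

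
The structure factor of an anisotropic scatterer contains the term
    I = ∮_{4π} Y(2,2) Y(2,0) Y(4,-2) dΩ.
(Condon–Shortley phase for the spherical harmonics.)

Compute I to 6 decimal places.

Checks pass: Σm=0; 8 even; l₃=4∈[0,4].
(2·2+1)(2·2+1)(2·4+1) = 225
Δ: 0! 4! 4! / 9! → 1/630
sum: t=0:+1/16 = 1/16
3j²(2 2 4; 0 0 0) = Δ·Π!·Σ² = 2/35  (sign +1)
sum: t=0:+1/96 = 1/96
3j²(2 2 4; 2 0 -2) = Δ·Π!·Σ² = 1/42  (sign +1)
combine: 4πI² = 225·2/35·1/42 = 15/49
take √, sign +1: I = 0.15607835

0.156078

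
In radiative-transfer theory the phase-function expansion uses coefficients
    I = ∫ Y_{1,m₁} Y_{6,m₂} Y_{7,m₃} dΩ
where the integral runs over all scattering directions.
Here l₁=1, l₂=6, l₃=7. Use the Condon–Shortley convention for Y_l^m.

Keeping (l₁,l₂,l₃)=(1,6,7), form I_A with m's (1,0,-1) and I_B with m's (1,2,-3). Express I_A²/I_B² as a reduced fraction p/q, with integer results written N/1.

28/45

l's match ⇒ only the (l;m) 3-j factors differ between A and B.
A: triangle coeff Δ(1,6,7) = 1/1365; Σ_t [0,0]: t=0:+1/1036800 = 1/1036800; (3j)²=4/195 [(1 6 7; 1 0 -1)], sign=+1
B: triangle coeff Δ(1,6,7) = 1/1365; Σ_t [0,0]: t=0:+1/1935360 = 1/1935360; (3j)²=3/91 [(1 6 7; 1 2 -3)], sign=+1
I_A²/I_B² = (4/195)/(3/91) = 28/45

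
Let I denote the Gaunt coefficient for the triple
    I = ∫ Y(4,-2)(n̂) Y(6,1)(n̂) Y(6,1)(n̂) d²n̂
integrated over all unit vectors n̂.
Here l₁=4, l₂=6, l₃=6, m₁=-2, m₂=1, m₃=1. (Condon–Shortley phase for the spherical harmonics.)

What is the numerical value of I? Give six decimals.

0.133571

Rules hold: Σm=0, L=16 even, 2≤6≤10.
N = 9·13·13 = 1521
Δ = 4!·4!·8!/17! = 1/15315300
Racah Σ t=0..4: t=0:+1/829440 t=1:−1/25920 t=2:+1/9216 t=3:−1/25920 t=4:+1/829440 = 7/207360
⇒ 3j(4 6 6; 0 0 0)² = 28/2431, sgn +1
Racah Σ t=2..4: t=2:+1/69120 t=3:−1/20736 t=4:+1/69120 = -1/51840
⇒ 3j(4 6 6; -2 1 1)² = 280/21879, sgn +1
4πI² = N·(3j₀)²·(3jₘ)² = 7840/34969
I = +1·√(0.224199/4π) = 0.13357079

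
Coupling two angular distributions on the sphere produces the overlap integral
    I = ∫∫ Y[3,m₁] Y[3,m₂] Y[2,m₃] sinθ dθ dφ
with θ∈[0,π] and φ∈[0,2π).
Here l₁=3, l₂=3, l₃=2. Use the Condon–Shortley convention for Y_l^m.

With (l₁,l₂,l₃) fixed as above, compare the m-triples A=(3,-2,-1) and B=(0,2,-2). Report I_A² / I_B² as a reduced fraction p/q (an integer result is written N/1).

Shared (l₁,l₂,l₃)=(3,3,2): N and (l;000)² cancel in I_A²/I_B².
A: Δ = 4!·2!·2!/9! = 1/3780; Racah Σ t=0..0: t=0:+1/48 = 1/48; ⇒ 3j(3 3 2; 3 -2 -1)² = 5/84, sgn -1
B: Δ = 4!·2!·2!/9! = 1/3780; Racah Σ t=3..3: t=3:−1/24 = -1/24; ⇒ 3j(3 3 2; 0 2 -2)² = 1/21, sgn -1
I_A²/I_B² = (5/84)/(1/21) = 5/4

5/4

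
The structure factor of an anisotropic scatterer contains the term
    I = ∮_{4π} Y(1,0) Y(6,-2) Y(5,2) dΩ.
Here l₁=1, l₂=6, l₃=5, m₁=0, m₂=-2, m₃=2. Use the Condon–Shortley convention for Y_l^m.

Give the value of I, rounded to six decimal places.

Checks pass: Σm=0; 12 even; l₃=5∈[5,7].
(2·1+1)(2·6+1)(2·5+1) = 429
Δ: 2! 0! 10! / 13! → 1/858
sum: t=1:−1/14400 = -1/14400
3j²(1 6 5; 0 0 0) = Δ·Π!·Σ² = 6/143  (sign +1)
sum: t=1:−1/30240 = -1/30240
3j²(1 6 5; 0 -2 2) = Δ·Π!·Σ² = 16/429  (sign +1)
combine: 4πI² = 429·6/143·16/429 = 96/143
take √, sign +1: I = 0.23113338

0.231133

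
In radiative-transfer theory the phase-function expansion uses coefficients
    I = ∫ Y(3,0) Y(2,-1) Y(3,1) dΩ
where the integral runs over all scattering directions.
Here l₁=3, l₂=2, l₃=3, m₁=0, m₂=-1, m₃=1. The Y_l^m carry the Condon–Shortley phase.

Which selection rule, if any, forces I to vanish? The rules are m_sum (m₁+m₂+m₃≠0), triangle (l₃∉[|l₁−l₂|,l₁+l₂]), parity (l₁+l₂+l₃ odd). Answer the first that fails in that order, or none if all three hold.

m₁+m₂+m₃ = 0 − 1 + 1 = 0  ✓
triangle: |3−2|=1 ≤ l₃=3 ≤ 3+2=5  ✓
parity: l₁+l₂+l₃ = 8 is even  ✓

none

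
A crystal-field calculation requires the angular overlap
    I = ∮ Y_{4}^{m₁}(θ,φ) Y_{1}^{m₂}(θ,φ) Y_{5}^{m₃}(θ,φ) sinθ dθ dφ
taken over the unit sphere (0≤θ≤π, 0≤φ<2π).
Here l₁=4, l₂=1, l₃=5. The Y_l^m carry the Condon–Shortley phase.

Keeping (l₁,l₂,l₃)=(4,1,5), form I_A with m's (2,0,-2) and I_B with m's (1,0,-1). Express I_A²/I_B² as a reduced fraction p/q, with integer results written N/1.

Shared (l₁,l₂,l₃)=(4,1,5): N and (l;000)² cancel in I_A²/I_B².
A: Δ = 0!·8!·2!/11! = 1/495; Racah Σ t=0..0: t=0:+1/1440 = 1/1440; ⇒ 3j(4 1 5; 2 0 -2)² = 7/165, sgn -1
B: Δ = 0!·8!·2!/11! = 1/495; Racah Σ t=0..0: t=0:+1/720 = 1/720; ⇒ 3j(4 1 5; 1 0 -1)² = 8/165, sgn +1
I_A²/I_B² = (7/165)/(8/165) = 7/8

7/8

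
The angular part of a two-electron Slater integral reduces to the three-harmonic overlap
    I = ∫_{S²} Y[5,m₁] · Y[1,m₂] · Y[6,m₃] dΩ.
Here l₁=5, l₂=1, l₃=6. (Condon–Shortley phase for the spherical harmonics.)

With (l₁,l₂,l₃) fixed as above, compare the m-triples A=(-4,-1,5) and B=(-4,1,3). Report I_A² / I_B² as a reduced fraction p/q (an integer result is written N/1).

Same 5,1,6: normalisation and zero-m 3j drop out of the ratio.
A: Δ: 0! 10! 2! / 13! → 1/858; sum: t=0:+1/725760 = 1/725760; 3j²(5 1 6; -4 -1 5) = Δ·Π!·Σ² = 5/78  (sign -1)
B: Δ: 0! 10! 2! / 13! → 1/858; sum: t=0:+1/725760 = 1/725760; 3j²(5 1 6; -4 1 3) = Δ·Π!·Σ² = 1/286  (sign -1)
I_A²/I_B² = (5/78)/(1/286) = 55/3

55/3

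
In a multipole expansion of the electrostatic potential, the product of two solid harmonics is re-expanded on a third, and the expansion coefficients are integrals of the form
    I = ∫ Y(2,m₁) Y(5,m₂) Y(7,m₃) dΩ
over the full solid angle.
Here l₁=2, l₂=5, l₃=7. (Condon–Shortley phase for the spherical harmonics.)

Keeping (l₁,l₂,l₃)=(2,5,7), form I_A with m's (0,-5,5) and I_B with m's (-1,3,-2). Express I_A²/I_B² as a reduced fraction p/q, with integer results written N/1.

Shared (l₁,l₂,l₃)=(2,5,7): N and (l;000)² cancel in I_A²/I_B².
A: Δ = 0!·4!·10!/15! = 1/15015; Racah Σ t=0..0: t=0:+1/14515200 = 1/14515200; ⇒ 3j(2 5 7; 0 -5 5)² = 2/455, sgn +1
B: Δ = 0!·4!·10!/15! = 1/15015; Racah Σ t=0..0: t=0:+1/483840 = 1/483840; ⇒ 3j(2 5 7; -1 3 -2)² = 6/1001, sgn -1
I_A²/I_B² = (2/455)/(6/1001) = 11/15

11/15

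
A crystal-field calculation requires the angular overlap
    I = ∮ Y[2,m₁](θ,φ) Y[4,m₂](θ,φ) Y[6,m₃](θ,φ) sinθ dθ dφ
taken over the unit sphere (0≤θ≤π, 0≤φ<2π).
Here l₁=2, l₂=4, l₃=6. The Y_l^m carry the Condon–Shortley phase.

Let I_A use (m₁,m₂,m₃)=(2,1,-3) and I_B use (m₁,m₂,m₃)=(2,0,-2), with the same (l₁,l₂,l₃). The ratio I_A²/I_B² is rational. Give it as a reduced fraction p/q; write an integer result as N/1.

9/5

Shared (l₁,l₂,l₃)=(2,4,6): N and (l;000)² cancel in I_A²/I_B².
A: Δ = 0!·4!·8!/13! = 1/6435; Racah Σ t=0..0: t=0:+1/17280 = 1/17280; ⇒ 3j(2 4 6; 2 1 -3)² = 14/715, sgn -1
B: Δ = 0!·4!·8!/13! = 1/6435; Racah Σ t=0..0: t=0:+1/13824 = 1/13824; ⇒ 3j(2 4 6; 2 0 -2)² = 14/1287, sgn +1
I_A²/I_B² = (14/715)/(14/1287) = 9/5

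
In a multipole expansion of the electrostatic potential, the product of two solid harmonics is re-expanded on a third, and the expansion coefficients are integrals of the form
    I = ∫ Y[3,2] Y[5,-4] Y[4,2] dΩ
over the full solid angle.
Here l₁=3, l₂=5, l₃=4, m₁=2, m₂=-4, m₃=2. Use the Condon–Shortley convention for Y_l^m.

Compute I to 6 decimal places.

0.143343

Checks pass: Σm=0; 12 even; l₃=4∈[2,8].
(2·3+1)(2·5+1)(2·4+1) = 693
Δ: 4! 2! 6! / 13! → 1/180180
sum: t=1:−1/576 t=2:+1/144 t=3:−1/576 = 1/288
3j²(3 5 4; 0 0 0) = Δ·Π!·Σ² = 20/1001  (sign +1)
sum: t=0:+1/2880 t=1:−1/8640 = 1/4320
3j²(3 5 4; 2 -4 2) = Δ·Π!·Σ² = 8/429  (sign +1)
combine: 4πI² = 693·20/1001·8/429 = 480/1859
take √, sign +1: I = 0.14334284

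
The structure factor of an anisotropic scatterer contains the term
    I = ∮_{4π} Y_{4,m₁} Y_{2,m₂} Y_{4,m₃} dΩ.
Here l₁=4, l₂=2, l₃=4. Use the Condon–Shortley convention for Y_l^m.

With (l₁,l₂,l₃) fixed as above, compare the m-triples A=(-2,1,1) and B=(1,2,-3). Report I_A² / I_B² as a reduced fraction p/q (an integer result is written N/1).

l's match ⇒ only the (l;m) 3-j factors differ between A and B.
A: triangle coeff Δ(4,2,4) = 1/13860; Σ_t [1,2]: t=1:−1/240 t=2:+1/96 = 1/160; (3j)²=27/1540 [(4 2 4; -2 1 1)], sign=-1
B: triangle coeff Δ(4,2,4) = 1/13860; Σ_t [2,2]: t=2:+1/480 = 1/480; (3j)²=3/110 [(4 2 4; 1 2 -3)], sign=-1
I_A²/I_B² = (27/1540)/(3/110) = 9/14

9/14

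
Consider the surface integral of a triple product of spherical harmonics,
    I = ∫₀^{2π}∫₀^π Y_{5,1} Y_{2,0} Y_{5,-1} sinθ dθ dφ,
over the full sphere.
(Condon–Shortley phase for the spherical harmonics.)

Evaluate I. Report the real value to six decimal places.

-0.145565

m-sum 0 ✓  L=12 even ✓  3≤5≤7 ✓
Π(2lᵢ+1) = 11×5×11 = 605
triangle coeff Δ(5,2,5) = 1/38610
Σ_t [0,2]: t=0:+1/2880 t=1:−1/576 t=2:+1/2880 = -1/960
(3j)²=10/429 [(5 2 5; 0 0 0)], sign=+1
Σ_t [0,2]: t=0:+1/2304 t=1:−1/720 t=2:+1/5760 = -1/1280
(3j)²=27/1430 [(5 2 5; 1 0 -1)], sign=-1
⇒ 4πI² = 45/169
I = (-1)√(45/169/(4π)) = -0.14556534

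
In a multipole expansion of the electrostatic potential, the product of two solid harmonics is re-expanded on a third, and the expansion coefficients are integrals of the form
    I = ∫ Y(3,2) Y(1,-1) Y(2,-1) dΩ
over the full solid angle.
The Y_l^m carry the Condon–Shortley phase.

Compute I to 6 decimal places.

0.261169

Checks pass: Σm=0; 6 even; l₃=2∈[2,4].
(2·3+1)(2·1+1)(2·2+1) = 105
Δ: 2! 4! 0! / 7! → 1/105
sum: t=1:−1/4 = -1/4
3j²(3 1 2; 0 0 0) = Δ·Π!·Σ² = 3/35  (sign -1)
sum: t=0:+1/12 = 1/12
3j²(3 1 2; 2 -1 -1) = Δ·Π!·Σ² = 2/21  (sign -1)
combine: 4πI² = 105·3/35·2/21 = 6/7
take √, sign +1: I = 0.26116903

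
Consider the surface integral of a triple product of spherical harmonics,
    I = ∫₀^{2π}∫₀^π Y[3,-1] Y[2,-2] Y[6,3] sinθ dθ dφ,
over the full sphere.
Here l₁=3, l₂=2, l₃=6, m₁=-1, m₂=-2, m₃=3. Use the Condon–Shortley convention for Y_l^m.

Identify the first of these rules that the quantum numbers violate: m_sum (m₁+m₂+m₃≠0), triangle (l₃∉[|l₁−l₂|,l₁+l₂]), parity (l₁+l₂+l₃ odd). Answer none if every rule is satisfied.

triangle

m₁+m₂+m₃ = -1 − 2 + 3 = 0  ✓
triangle: |3−2|=1 ≤ l₃=6 ≤ 3+2=5  ✗
parity: l₁+l₂+l₃ = 11 is odd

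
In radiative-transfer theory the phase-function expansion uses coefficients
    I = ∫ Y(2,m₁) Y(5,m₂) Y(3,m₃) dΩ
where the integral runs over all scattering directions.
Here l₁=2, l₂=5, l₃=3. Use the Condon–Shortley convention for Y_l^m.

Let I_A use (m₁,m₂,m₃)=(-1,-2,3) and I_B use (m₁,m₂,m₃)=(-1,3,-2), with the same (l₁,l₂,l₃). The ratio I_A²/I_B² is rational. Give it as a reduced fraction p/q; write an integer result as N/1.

1/16

Same 2,5,3: normalisation and zero-m 3j drop out of the ratio.
A: Δ: 4! 0! 6! / 11! → 1/2310; sum: t=3:−1/4320 = -1/4320; 3j²(2 5 3; -1 -2 3) = Δ·Π!·Σ² = 1/330  (sign -1)
B: Δ: 4! 0! 6! / 11! → 1/2310; sum: t=3:−1/720 = -1/720; 3j²(2 5 3; -1 3 -2) = Δ·Π!·Σ² = 8/165  (sign +1)
I_A²/I_B² = (1/330)/(8/165) = 1/16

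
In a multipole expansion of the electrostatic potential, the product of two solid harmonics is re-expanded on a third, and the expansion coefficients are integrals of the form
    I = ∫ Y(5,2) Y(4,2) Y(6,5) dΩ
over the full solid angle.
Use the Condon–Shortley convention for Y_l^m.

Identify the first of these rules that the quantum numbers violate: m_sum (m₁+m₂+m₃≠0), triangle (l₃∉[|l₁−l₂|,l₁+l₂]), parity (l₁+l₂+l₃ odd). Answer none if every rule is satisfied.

m_sum

azimuthal sum: 2 + 2 + 5 = 9  ✗
1 ≤ 6 ≤ 9 (triangle on l)
L = 5 + 4 + 6 = 15 (odd)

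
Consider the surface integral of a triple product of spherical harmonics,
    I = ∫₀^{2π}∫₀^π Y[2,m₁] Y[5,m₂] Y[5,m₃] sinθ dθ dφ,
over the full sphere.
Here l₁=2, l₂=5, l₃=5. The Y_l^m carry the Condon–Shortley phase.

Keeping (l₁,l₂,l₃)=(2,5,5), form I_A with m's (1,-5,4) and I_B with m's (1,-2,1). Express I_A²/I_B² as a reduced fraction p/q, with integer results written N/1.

l's match ⇒ only the (l;m) 3-j factors differ between A and B.
A: triangle coeff Δ(2,5,5) = 1/38610; Σ_t [0,0]: t=0:+1/80640 = 1/80640; (3j)²=9/286 [(2 5 5; 1 -5 4)], sign=-1
B: triangle coeff Δ(2,5,5) = 1/38610; Σ_t [0,1]: t=0:+1/1440 t=1:−1/2880 = 1/2880; (3j)²=7/715 [(2 5 5; 1 -2 1)], sign=+1
I_A²/I_B² = (9/286)/(7/715) = 45/14

45/14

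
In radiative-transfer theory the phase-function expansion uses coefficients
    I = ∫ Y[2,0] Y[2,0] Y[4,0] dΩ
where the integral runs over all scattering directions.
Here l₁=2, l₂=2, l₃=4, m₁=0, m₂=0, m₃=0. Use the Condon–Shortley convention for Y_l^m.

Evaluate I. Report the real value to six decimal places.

Checks pass: Σm=0; 8 even; l₃=4∈[0,4].
(2·2+1)(2·2+1)(2·4+1) = 225
Δ: 0! 4! 4! / 9! → 1/630
sum: t=0:+1/16 = 1/16
3j²(2 2 4; 0 0 0) = Δ·Π!·Σ² = 2/35  (sign +1)
(m-triple is (0,0,0) — same symbol as above.)
combine: 4πI² = 225·2/35·2/35 = 36/49
take √, sign +1: I = 0.24179554

0.241796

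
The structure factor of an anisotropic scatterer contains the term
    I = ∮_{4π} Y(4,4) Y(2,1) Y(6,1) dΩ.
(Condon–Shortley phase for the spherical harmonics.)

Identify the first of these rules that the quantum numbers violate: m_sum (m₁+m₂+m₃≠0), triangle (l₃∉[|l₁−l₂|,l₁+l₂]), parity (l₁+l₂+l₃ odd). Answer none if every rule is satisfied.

m_sum

azimuthal sum: 4 + 1 + 1 = 6  ✗
2 ≤ 6 ≤ 6 (triangle on l)
L = 4 + 2 + 6 = 12 (even)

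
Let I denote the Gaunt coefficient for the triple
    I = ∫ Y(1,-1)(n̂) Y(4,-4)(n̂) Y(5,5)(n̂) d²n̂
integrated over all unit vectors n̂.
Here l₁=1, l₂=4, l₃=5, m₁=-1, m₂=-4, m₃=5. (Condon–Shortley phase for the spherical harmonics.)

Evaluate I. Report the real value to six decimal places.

m-sum 0 ✓  L=10 even ✓  3≤5≤5 ✓
Π(2lᵢ+1) = 3×9×11 = 297
triangle coeff Δ(1,4,5) = 1/495
Σ_t [0,0]: t=0:+1/576 = 1/576
(3j)²=5/99 [(1 4 5; 0 0 0)], sign=-1
Σ_t [0,0]: t=0:+1/80640 = 1/80640
(3j)²=1/11 [(1 4 5; -1 -4 5)], sign=+1
⇒ 4πI² = 15/11
I = (-1)√(15/11/(4π)) = -0.32941575

-0.329416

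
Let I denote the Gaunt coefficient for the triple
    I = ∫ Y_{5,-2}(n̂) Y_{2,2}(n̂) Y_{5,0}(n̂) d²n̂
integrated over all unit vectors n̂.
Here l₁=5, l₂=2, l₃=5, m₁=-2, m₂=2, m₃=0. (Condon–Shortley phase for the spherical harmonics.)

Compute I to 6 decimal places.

-0.191372

m-sum 0 ✓  L=12 even ✓  3≤5≤7 ✓
Π(2lᵢ+1) = 11×5×11 = 605
triangle coeff Δ(5,2,5) = 1/38610
Σ_t [0,2]: t=0:+1/2880 t=1:−1/576 t=2:+1/2880 = -1/960
(3j)²=10/429 [(5 2 5; 0 0 0)], sign=+1
Σ_t [2,2]: t=2:+1/2880 = 1/2880
(3j)²=14/429 [(5 2 5; -2 2 0)], sign=-1
⇒ 4πI² = 700/1521
I = (-1)√(700/1521/(4π)) = -0.19137248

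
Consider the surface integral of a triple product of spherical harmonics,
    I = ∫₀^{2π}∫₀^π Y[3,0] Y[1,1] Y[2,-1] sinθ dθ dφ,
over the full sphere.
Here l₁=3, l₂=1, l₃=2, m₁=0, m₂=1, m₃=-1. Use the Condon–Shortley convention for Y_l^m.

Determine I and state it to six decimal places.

m-sum 0 ✓  L=6 even ✓  2≤2≤4 ✓
Π(2lᵢ+1) = 7×3×5 = 105
triangle coeff Δ(3,1,2) = 1/105
Σ_t [1,1]: t=1:−1/4 = -1/4
(3j)²=3/35 [(3 1 2; 0 0 0)], sign=-1
Σ_t [2,2]: t=2:+1/12 = 1/12
(3j)²=1/35 [(3 1 2; 0 1 -1)], sign=-1
⇒ 4πI² = 9/35
I = (+1)√(9/35/(4π)) = 0.14304817

0.143048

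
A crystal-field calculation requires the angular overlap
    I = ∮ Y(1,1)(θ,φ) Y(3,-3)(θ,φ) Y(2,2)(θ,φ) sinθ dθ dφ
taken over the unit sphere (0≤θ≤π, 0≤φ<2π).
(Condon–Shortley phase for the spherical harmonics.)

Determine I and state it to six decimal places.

-0.319865

Rules hold: Σm=0, L=6 even, 2≤2≤4.
N = 3·7·5 = 105
Δ = 2!·0!·4!/7! = 1/105
Racah Σ t=1..1: t=1:−1/4 = -1/4
⇒ 3j(1 3 2; 0 0 0)² = 3/35, sgn -1
Racah Σ t=0..0: t=0:+1/48 = 1/48
⇒ 3j(1 3 2; 1 -3 2)² = 1/7, sgn +1
4πI² = N·(3j₀)²·(3jₘ)² = 9/7
I = -1·√(1.28571/4π) = -0.31986543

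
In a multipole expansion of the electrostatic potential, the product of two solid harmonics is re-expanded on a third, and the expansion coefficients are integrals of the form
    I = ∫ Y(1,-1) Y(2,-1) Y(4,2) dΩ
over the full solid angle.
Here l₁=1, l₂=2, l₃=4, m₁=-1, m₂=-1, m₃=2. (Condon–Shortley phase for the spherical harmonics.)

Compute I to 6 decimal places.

0.000000

|1−2|≤4≤1+2 violated ⇒ I = 0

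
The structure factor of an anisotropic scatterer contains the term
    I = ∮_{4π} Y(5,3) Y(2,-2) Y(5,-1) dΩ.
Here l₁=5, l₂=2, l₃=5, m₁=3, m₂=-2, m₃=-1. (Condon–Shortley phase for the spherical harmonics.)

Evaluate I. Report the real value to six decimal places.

m-sum 0 ✓  L=12 even ✓  3≤5≤7 ✓
Π(2lᵢ+1) = 11×5×11 = 605
triangle coeff Δ(5,2,5) = 1/38610
Σ_t [0,2]: t=0:+1/2880 t=1:−1/576 t=2:+1/2880 = -1/960
(3j)²=10/429 [(5 2 5; 0 0 0)], sign=+1
Σ_t [0,0]: t=0:+1/5760 = 1/5760
(3j)²=56/2145 [(5 2 5; 3 -2 -1)], sign=+1
⇒ 4πI² = 560/1521
I = (+1)√(560/1521/(4π)) = 0.17116875

0.171169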